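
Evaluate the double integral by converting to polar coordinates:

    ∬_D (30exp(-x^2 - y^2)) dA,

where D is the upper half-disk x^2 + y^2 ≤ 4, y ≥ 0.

The region D is 0 ≤ r ≤ 2, 0 ≤ θ ≤ π in polar coordinates, where x = r cos(θ), y = r sin(θ), and dA = r dr dθ.

Under the substitution, the integrand becomes 30exp(-r^2), so

    ∬_D (30exp(-x^2 - y^2)) dA = ∫_{0}^{π} ∫_{0}^{2} (30exp(-r^2)) · r dr dθ.

Inner integral (in r): ∫_{0}^{2} (30exp(-r^2)) · r dr = 15 - 15exp(-4).

Outer integral (in θ): ∫_{0}^{π} (15 - 15exp(-4)) dθ = -15π exp(-4) + 15π.

Therefore ∬_D (30exp(-x^2 - y^2)) dA = -15π exp(-4) + 15π.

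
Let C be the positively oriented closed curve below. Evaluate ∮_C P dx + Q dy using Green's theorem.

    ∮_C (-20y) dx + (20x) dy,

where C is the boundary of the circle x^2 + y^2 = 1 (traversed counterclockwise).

Green's theorem converts the closed line integral into a double integral over the enclosed region D:

    ∮_C P dx + Q dy = ∬_D (∂Q/∂x - ∂P/∂y) dA.

Here P = -20y, Q = 20x, so

    ∂Q/∂x = 20,    ∂P/∂y = -20,
    ∂Q/∂x - ∂P/∂y = 40.

D is the region x^2 + y^2 ≤ 1. Evaluating the double integral:

In polar coordinates (x = r cos θ, y = r sin θ, dA = r dr dθ) the integrand becomes 40, so

    ∬_D (40) dA = ∫_0^{2π} ∫_0^{1} (40) · r dr dθ.

Inner (r from 0 to 1): 20.
Outer (θ from 0 to 2π): 40π.

Therefore ∮_C P dx + Q dy = 40π.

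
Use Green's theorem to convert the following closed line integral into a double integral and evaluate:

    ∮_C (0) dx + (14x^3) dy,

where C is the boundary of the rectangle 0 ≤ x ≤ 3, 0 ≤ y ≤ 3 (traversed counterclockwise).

Green's theorem converts the closed line integral into a double integral over the enclosed region D:

    ∮_C P dx + Q dy = ∬_D (∂Q/∂x - ∂P/∂y) dA.

Here P = 0, Q = 14x^3, so

    ∂Q/∂x = 42x^2,    ∂P/∂y = 0,
    ∂Q/∂x - ∂P/∂y = 42x^2.

D is the region 0 ≤ x ≤ 3, 0 ≤ y ≤ 3. Evaluating the double integral:

    ∬_D (42x^2) dA = ∫_0^{3} ∫_0^{3} (42x^2) dy dx.

Inner (y from 0 to 3): 126x^2.
Outer (x from 0 to 3): 1134.

Therefore ∮_C P dx + Q dy = 1134.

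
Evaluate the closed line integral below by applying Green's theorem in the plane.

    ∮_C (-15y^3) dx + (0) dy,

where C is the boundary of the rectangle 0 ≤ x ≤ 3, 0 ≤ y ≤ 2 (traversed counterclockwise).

Green's theorem converts the closed line integral into a double integral over the enclosed region D:

    ∮_C P dx + Q dy = ∬_D (∂Q/∂x - ∂P/∂y) dA.

Here P = -15y^3, Q = 0, so

    ∂Q/∂x = 0,    ∂P/∂y = -45y^2,
    ∂Q/∂x - ∂P/∂y = 45y^2.

D is the region 0 ≤ x ≤ 3, 0 ≤ y ≤ 2. Evaluating the double integral:

    ∬_D (45y^2) dA = ∫_0^{3} ∫_0^{2} (45y^2) dy dx.

Inner (y from 0 to 2): 120.
Outer (x from 0 to 3): 360.

Therefore ∮_C P dx + Q dy = 360.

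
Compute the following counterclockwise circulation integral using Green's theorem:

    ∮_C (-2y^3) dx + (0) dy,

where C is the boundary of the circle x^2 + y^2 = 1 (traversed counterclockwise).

Green's theorem converts the closed line integral into a double integral over the enclosed region D:

    ∮_C P dx + Q dy = ∬_D (∂Q/∂x - ∂P/∂y) dA.

Here P = -2y^3, Q = 0, so

    ∂Q/∂x = 0,    ∂P/∂y = -6y^2,
    ∂Q/∂x - ∂P/∂y = 6y^2.

D is the region x^2 + y^2 ≤ 1. Evaluating the double integral:

In polar coordinates (x = r cos θ, y = r sin θ, dA = r dr dθ) the integrand becomes 6r^2sin(θ)^2, so

    ∬_D (6y^2) dA = ∫_0^{2π} ∫_0^{1} (6r^2sin(θ)^2) · r dr dθ.

Inner (r from 0 to 1): 3sin(θ)^2/2.
Outer (θ from 0 to 2π): 3π/2.

Therefore ∮_C P dx + Q dy = 3π/2.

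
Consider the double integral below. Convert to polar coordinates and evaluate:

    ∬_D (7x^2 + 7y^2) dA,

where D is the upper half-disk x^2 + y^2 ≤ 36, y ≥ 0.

The region D is 0 ≤ r ≤ 6, 0 ≤ θ ≤ π in polar coordinates, where x = r cos(θ), y = r sin(θ), and dA = r dr dθ.

Under the substitution, the integrand becomes 7r^2, so

    ∬_D (7x^2 + 7y^2) dA = ∫_{0}^{π} ∫_{0}^{6} (7r^2) · r dr dθ.

Inner integral (in r): ∫_{0}^{6} (7r^2) · r dr = 2268.

Outer integral (in θ): ∫_{0}^{π} (2268) dθ = 2268π.

Therefore ∬_D (7x^2 + 7y^2) dA = 2268π.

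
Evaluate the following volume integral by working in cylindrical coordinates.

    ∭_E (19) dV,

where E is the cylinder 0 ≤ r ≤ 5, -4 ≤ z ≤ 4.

In cylindrical coordinates, x = r cos(θ), y = r sin(θ), z = z, and dV = r dr dθ dz.

The integrand becomes 19, so

    ∭_E (19) dV = ∫_{0}^{2π} ∫_{0}^{5} ∫_{-4}^{4} (19) · r dz dr dθ.

Inner (z): 152r.
Middle (r from 0 to 5): 1900.
Outer (θ): 3800π.

Therefore the triple integral equals 3800π.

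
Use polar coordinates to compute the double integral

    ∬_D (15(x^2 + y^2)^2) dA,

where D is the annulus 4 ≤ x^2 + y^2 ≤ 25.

The region D is 2 ≤ r ≤ 5, 0 ≤ θ ≤ 2π in polar coordinates, where x = r cos(θ), y = r sin(θ), and dA = r dr dθ.

Under the substitution, the integrand becomes 15r^4, so

    ∬_D (15(x^2 + y^2)^2) dA = ∫_{0}^{2π} ∫_{2}^{5} (15r^4) · r dr dθ.

Inner integral (in r): ∫_{2}^{5} (15r^4) · r dr = 77805/2.

Outer integral (in θ): ∫_{0}^{2π} (77805/2) dθ = 77805π.

Therefore ∬_D (15(x^2 + y^2)^2) dA = 77805π.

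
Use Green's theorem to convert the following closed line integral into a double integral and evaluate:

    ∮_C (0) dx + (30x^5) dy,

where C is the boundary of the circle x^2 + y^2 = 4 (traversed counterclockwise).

Green's theorem converts the closed line integral into a double integral over the enclosed region D:

    ∮_C P dx + Q dy = ∬_D (∂Q/∂x - ∂P/∂y) dA.

Here P = 0, Q = 30x^5, so

    ∂Q/∂x = 150x^4,    ∂P/∂y = 0,
    ∂Q/∂x - ∂P/∂y = 150x^4.

D is the region x^2 + y^2 ≤ 4. Evaluating the double integral:

In polar coordinates (x = r cos θ, y = r sin θ, dA = r dr dθ) the integrand becomes 150r^4cos(θ)^4, so

    ∬_D (150x^4) dA = ∫_0^{2π} ∫_0^{2} (150r^4cos(θ)^4) · r dr dθ.

Inner (r from 0 to 2): 1600cos(θ)^4.
Outer (θ from 0 to 2π): 1200π.

Therefore ∮_C P dx + Q dy = 1200π.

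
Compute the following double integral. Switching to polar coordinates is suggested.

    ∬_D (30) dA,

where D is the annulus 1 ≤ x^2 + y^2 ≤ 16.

The region D is 1 ≤ r ≤ 4, 0 ≤ θ ≤ 2π in polar coordinates, where x = r cos(θ), y = r sin(θ), and dA = r dr dθ.

Under the substitution, the integrand becomes 30, so

    ∬_D (30) dA = ∫_{0}^{2π} ∫_{1}^{4} (30) · r dr dθ.

Inner integral (in r): ∫_{1}^{4} (30) · r dr = 225.

Outer integral (in θ): ∫_{0}^{2π} (225) dθ = 450π.

Therefore ∬_D (30) dA = 450π.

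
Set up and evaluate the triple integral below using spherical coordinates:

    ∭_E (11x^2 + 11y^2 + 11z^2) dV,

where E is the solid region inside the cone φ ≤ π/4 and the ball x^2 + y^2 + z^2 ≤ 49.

In spherical coordinates, x = ρ sin(φ) cos(θ), y = ρ sin(φ) sin(θ), z = ρ cos(φ), and dV = ρ^2 sin(φ) dρ dφ dθ.

The integrand becomes 11ρ^2, so

    ∭_E (11x^2 + 11y^2 + 11z^2) dV = ∫_{0}^{2π} ∫_{0}^{π/4} ∫_{0}^{7} (11ρ^2) · ρ^2 sin(φ) dρ dφ dθ.

Inner (ρ): 184877sin(φ)/5.
Middle (φ): 184877/5 - 184877sqrt(2)/10.
Outer (θ): 184877π (2 - sqrt(2))/5.

Therefore the triple integral equals 184877π (2 - sqrt(2))/5.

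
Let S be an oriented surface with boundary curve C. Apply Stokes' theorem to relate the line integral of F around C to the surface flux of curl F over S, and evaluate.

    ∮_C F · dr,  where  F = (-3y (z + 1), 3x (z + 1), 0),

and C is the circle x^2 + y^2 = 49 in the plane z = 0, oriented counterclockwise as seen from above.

Let S be the flat disk x^2 + y^2 ≤ 49 in the plane z = 0, with upward unit normal n̂ = ẑ. By Stokes' theorem,

    ∮_C F · dr = ∬_S (∇ × F) · n̂ dS = ∬_D (curl F)_z dA,

where D is the disk x^2 + y^2 ≤ 49.

Compute the curl of F = (-3y (z + 1), 3x (z + 1), 0):
    (∇ × F)_x = ∂F_z/∂y - ∂F_y/∂z = -3x,
    (∇ × F)_y = ∂F_x/∂z - ∂F_z/∂x = -3y,
    (∇ × F)_z = ∂F_y/∂x - ∂F_x/∂y = 6z + 6.

On z = 0, (curl F)_z = 6.

Convert to polar (x = r cos θ, y = r sin θ, dA = r dr dθ); the integrand becomes 6, so

    ∬_D (curl F)_z dA = ∫_0^{2π} ∫_0^{7} (6) · r dr dθ.

Inner (r from 0 to 7): 147.
Outer (θ from 0 to 2π): 294π.

Therefore ∮_C F · dr = 294π.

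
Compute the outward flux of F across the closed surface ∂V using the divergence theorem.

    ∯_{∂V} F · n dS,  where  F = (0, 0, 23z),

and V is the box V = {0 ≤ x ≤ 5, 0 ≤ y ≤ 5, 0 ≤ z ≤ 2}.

By the divergence theorem,

    ∯_{∂V} F · n dS = ∭_V (∇ · F) dV.

Compute the divergence:
    ∇ · F = ∂F_x/∂x + ∂F_y/∂y + ∂F_z/∂z = 0 + 0 + 23 = 23.

V is a rectangular box, so dV = dx dy dz with 0 ≤ x ≤ 5, 0 ≤ y ≤ 5, 0 ≤ z ≤ 2.

Integrate (23) over V as an iterated integral:

    ∭_V (∇·F) dV = ∫_0^{5} ∫_0^{5} ∫_0^{2} (23) dz dy dx.

Inner (z from 0 to 2): 46.
Middle (y from 0 to 5): 230.
Outer (x from 0 to 5): 1150.

Therefore ∯_{∂V} F · n dS = 1150.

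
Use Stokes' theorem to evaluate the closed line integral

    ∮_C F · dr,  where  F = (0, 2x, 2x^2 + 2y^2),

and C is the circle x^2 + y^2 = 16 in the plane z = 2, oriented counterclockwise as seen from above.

Let S be the flat disk x^2 + y^2 ≤ 16 in the plane z = 2, with upward unit normal n̂ = ẑ. By Stokes' theorem,

    ∮_C F · dr = ∬_S (∇ × F) · n̂ dS = ∬_D (curl F)_z dA,

where D is the disk x^2 + y^2 ≤ 16.

Compute the curl of F = (0, 2x, 2x^2 + 2y^2):
    (∇ × F)_x = ∂F_z/∂y - ∂F_y/∂z = 4y,
    (∇ × F)_y = ∂F_x/∂z - ∂F_z/∂x = -4x,
    (∇ × F)_z = ∂F_y/∂x - ∂F_x/∂y = 2.

On z = 2, (curl F)_z = 2.

Convert to polar (x = r cos θ, y = r sin θ, dA = r dr dθ); the integrand becomes 2, so

    ∬_D (curl F)_z dA = ∫_0^{2π} ∫_0^{4} (2) · r dr dθ.

Inner (r from 0 to 4): 16.
Outer (θ from 0 to 2π): 32π.

Therefore ∮_C F · dr = 32π.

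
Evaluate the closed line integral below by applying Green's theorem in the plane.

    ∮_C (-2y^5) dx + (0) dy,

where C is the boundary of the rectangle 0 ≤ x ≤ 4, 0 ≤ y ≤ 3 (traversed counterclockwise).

Green's theorem converts the closed line integral into a double integral over the enclosed region D:

    ∮_C P dx + Q dy = ∬_D (∂Q/∂x - ∂P/∂y) dA.

Here P = -2y^5, Q = 0, so

    ∂Q/∂x = 0,    ∂P/∂y = -10y^4,
    ∂Q/∂x - ∂P/∂y = 10y^4.

D is the region 0 ≤ x ≤ 4, 0 ≤ y ≤ 3. Evaluating the double integral:

    ∬_D (10y^4) dA = ∫_0^{4} ∫_0^{3} (10y^4) dy dx.

Inner (y from 0 to 3): 486.
Outer (x from 0 to 4): 1944.

Therefore ∮_C P dx + Q dy = 1944.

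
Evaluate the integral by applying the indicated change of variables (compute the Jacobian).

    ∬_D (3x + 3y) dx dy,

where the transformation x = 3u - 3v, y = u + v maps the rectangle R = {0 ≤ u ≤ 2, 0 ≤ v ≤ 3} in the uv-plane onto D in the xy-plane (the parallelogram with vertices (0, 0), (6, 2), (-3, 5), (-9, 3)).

Compute the Jacobian determinant of (x, y) with respect to (u, v):

    ∂(x,y)/∂(u,v) = | 3  -3 | = (3)(1) - (-3)(1) = 6.
                   | 1  1 |

Its absolute value is |J| = 6 (the area scaling factor).

Substituting x = 3u - 3v, y = u + v into the integrand,

    3x + 3y → 12u - 6v,

so the integral becomes

    ∬_R (12u - 6v) · |J| du dv = ∫_0^2 ∫_0^3 (72u - 36v) dv du.

Inner (v): 216u - 162.
Outer (u): 108.

Therefore ∬_D (3x + 3y) dx dy = 108.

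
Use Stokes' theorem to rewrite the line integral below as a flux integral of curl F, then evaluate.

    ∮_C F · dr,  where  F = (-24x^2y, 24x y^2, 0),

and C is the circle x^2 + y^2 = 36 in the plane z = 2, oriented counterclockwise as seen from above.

Let S be the flat disk x^2 + y^2 ≤ 36 in the plane z = 2, with upward unit normal n̂ = ẑ. By Stokes' theorem,

    ∮_C F · dr = ∬_S (∇ × F) · n̂ dS = ∬_D (curl F)_z dA,

where D is the disk x^2 + y^2 ≤ 36.

Compute the curl of F = (-24x^2y, 24x y^2, 0):
    (∇ × F)_x = ∂F_z/∂y - ∂F_y/∂z = 0,
    (∇ × F)_y = ∂F_x/∂z - ∂F_z/∂x = 0,
    (∇ × F)_z = ∂F_y/∂x - ∂F_x/∂y = 24x^2 + 24y^2.

On z = 2, (curl F)_z = 24x^2 + 24y^2.

Convert to polar (x = r cos θ, y = r sin θ, dA = r dr dθ); the integrand becomes 24r^2, so

    ∬_D (curl F)_z dA = ∫_0^{2π} ∫_0^{6} (24r^2) · r dr dθ.

Inner (r from 0 to 6): 7776.
Outer (θ from 0 to 2π): 15552π.

Therefore ∮_C F · dr = 15552π.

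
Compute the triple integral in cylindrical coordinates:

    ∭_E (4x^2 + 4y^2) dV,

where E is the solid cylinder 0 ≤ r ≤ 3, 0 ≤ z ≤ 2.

In cylindrical coordinates, x = r cos(θ), y = r sin(θ), z = z, and dV = r dr dθ dz.

The integrand becomes 4r^2, so

    ∭_E (4x^2 + 4y^2) dV = ∫_{0}^{2π} ∫_{0}^{3} ∫_{0}^{2} (4r^2) · r dz dr dθ.

Inner (z): 8r^3.
Middle (r from 0 to 3): 162.
Outer (θ): 324π.

Therefore the triple integral equals 324π.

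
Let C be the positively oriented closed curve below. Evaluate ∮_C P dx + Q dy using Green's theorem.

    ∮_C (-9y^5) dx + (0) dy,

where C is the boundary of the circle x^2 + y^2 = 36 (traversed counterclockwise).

Green's theorem converts the closed line integral into a double integral over the enclosed region D:

    ∮_C P dx + Q dy = ∬_D (∂Q/∂x - ∂P/∂y) dA.

Here P = -9y^5, Q = 0, so

    ∂Q/∂x = 0,    ∂P/∂y = -45y^4,
    ∂Q/∂x - ∂P/∂y = 45y^4.

D is the region x^2 + y^2 ≤ 36. Evaluating the double integral:

In polar coordinates (x = r cos θ, y = r sin θ, dA = r dr dθ) the integrand becomes 45r^4sin(θ)^4, so

    ∬_D (45y^4) dA = ∫_0^{2π} ∫_0^{6} (45r^4sin(θ)^4) · r dr dθ.

Inner (r from 0 to 6): 349920sin(θ)^4.
Outer (θ from 0 to 2π): 262440π.

Therefore ∮_C P dx + Q dy = 262440π.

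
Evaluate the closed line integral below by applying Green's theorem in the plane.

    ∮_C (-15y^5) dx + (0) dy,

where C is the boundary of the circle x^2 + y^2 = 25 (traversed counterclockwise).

Green's theorem converts the closed line integral into a double integral over the enclosed region D:

    ∮_C P dx + Q dy = ∬_D (∂Q/∂x - ∂P/∂y) dA.

Here P = -15y^5, Q = 0, so

    ∂Q/∂x = 0,    ∂P/∂y = -75y^4,
    ∂Q/∂x - ∂P/∂y = 75y^4.

D is the region x^2 + y^2 ≤ 25. Evaluating the double integral:

In polar coordinates (x = r cos θ, y = r sin θ, dA = r dr dθ) the integrand becomes 75r^4sin(θ)^4, so

    ∬_D (75y^4) dA = ∫_0^{2π} ∫_0^{5} (75r^4sin(θ)^4) · r dr dθ.

Inner (r from 0 to 5): 390625sin(θ)^4/2.
Outer (θ from 0 to 2π): 1171875π/8.

Therefore ∮_C P dx + Q dy = 1171875π/8.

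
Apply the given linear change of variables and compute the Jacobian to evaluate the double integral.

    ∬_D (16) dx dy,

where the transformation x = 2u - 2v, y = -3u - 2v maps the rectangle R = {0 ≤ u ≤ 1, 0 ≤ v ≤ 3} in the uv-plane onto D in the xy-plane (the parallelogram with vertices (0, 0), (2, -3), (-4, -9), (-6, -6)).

Compute the Jacobian determinant of (x, y) with respect to (u, v):

    ∂(x,y)/∂(u,v) = | 2  -2 | = (2)(-2) - (-2)(-3) = -10.
                   | -3  -2 |

Its absolute value is |J| = 10 (the area scaling factor).

Substituting x = 2u - 2v, y = -3u - 2v into the integrand,

    16 → 16,

so the integral becomes

    ∬_R (16) · |J| du dv = ∫_0^1 ∫_0^3 (160) dv du.

Inner (v): 480.
Outer (u): 480.

Therefore ∬_D (16) dx dy = 480.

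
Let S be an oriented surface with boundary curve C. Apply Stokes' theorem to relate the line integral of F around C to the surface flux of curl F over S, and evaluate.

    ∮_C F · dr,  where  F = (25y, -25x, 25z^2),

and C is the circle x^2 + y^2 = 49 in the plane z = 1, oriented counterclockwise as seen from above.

Let S be the flat disk x^2 + y^2 ≤ 49 in the plane z = 1, with upward unit normal n̂ = ẑ. By Stokes' theorem,

    ∮_C F · dr = ∬_S (∇ × F) · n̂ dS = ∬_D (curl F)_z dA,

where D is the disk x^2 + y^2 ≤ 49.

Compute the curl of F = (25y, -25x, 25z^2):
    (∇ × F)_x = ∂F_z/∂y - ∂F_y/∂z = 0,
    (∇ × F)_y = ∂F_x/∂z - ∂F_z/∂x = 0,
    (∇ × F)_z = ∂F_y/∂x - ∂F_x/∂y = -50.

On z = 1, (curl F)_z = -50.

Convert to polar (x = r cos θ, y = r sin θ, dA = r dr dθ); the integrand becomes -50, so

    ∬_D (curl F)_z dA = ∫_0^{2π} ∫_0^{7} (-50) · r dr dθ.

Inner (r from 0 to 7): -1225.
Outer (θ from 0 to 2π): -2450π.

Therefore ∮_C F · dr = -2450π.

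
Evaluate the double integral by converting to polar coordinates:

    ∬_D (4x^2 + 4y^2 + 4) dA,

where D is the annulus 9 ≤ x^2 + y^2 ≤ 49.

The region D is 3 ≤ r ≤ 7, 0 ≤ θ ≤ 2π in polar coordinates, where x = r cos(θ), y = r sin(θ), and dA = r dr dθ.

Under the substitution, the integrand becomes 4r^2 + 4, so

    ∬_D (4x^2 + 4y^2 + 4) dA = ∫_{0}^{2π} ∫_{3}^{7} (4r^2 + 4) · r dr dθ.

Inner integral (in r): ∫_{3}^{7} (4r^2 + 4) · r dr = 2400.

Outer integral (in θ): ∫_{0}^{2π} (2400) dθ = 4800π.

Therefore ∬_D (4x^2 + 4y^2 + 4) dA = 4800π.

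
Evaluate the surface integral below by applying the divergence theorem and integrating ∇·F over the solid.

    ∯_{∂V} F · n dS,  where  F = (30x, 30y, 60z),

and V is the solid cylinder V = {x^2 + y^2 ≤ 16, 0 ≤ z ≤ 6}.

By the divergence theorem,

    ∯_{∂V} F · n dS = ∭_V (∇ · F) dV.

Compute the divergence:
    ∇ · F = ∂F_x/∂x + ∂F_y/∂y + ∂F_z/∂z = 30 + 30 + 60 = 120.

In cylindrical coordinates, x = r cos(θ), y = r sin(θ), z = z, dV = r dr dθ dz, with 0 ≤ r ≤ 4, 0 ≤ θ ≤ 2π, 0 ≤ z ≤ 6.

The integrand, after substitution and multiplying by the volume element, becomes (120) · r, so

    ∭_V (∇·F) dV = ∫_0^{2π} ∫_0^{4} ∫_0^{6} (120) · r dz dr dθ.

Inner (z from 0 to 6): 720r.
Middle (r from 0 to 4): 5760.
Outer (θ from 0 to 2π): 11520π.

Therefore ∯_{∂V} F · n dS = 11520π.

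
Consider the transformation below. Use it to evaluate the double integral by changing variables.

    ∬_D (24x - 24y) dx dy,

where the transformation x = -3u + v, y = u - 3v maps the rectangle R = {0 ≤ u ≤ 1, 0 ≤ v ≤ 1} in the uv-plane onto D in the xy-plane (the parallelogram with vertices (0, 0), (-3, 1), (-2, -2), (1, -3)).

Compute the Jacobian determinant of (x, y) with respect to (u, v):

    ∂(x,y)/∂(u,v) = | -3  1 | = (-3)(-3) - (1)(1) = 8.
                   | 1  -3 |

Its absolute value is |J| = 8 (the area scaling factor).

Substituting x = -3u + v, y = u - 3v into the integrand,

    24x - 24y → -96u + 96v,

so the integral becomes

    ∬_R (-96u + 96v) · |J| du dv = ∫_0^1 ∫_0^1 (-768u + 768v) dv du.

Inner (v): 384 - 768u.
Outer (u): 0.

Therefore ∬_D (24x - 24y) dx dy = 0.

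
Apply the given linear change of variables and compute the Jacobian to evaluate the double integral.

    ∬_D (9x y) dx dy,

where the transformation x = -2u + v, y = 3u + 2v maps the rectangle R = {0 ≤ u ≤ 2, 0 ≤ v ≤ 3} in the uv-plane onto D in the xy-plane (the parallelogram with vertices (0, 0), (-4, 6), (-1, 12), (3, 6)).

Compute the Jacobian determinant of (x, y) with respect to (u, v):

    ∂(x,y)/∂(u,v) = | -2  1 | = (-2)(2) - (1)(3) = -7.
                   | 3  2 |

Its absolute value is |J| = 7 (the area scaling factor).

Substituting x = -2u + v, y = 3u + 2v into the integrand,

    9x y → -54u^2 - 9u v + 18v^2,

so the integral becomes

    ∬_R (-54u^2 - 9u v + 18v^2) · |J| du dv = ∫_0^2 ∫_0^3 (-378u^2 - 63u v + 126v^2) dv du.

Inner (v): -1134u^2 - 567u/2 + 1134.
Outer (u): -1323.

Therefore ∬_D (9x y) dx dy = -1323.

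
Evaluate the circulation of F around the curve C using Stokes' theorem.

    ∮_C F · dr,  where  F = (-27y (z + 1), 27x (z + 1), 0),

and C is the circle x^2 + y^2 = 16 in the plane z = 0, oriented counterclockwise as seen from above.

Let S be the flat disk x^2 + y^2 ≤ 16 in the plane z = 0, with upward unit normal n̂ = ẑ. By Stokes' theorem,

    ∮_C F · dr = ∬_S (∇ × F) · n̂ dS = ∬_D (curl F)_z dA,

where D is the disk x^2 + y^2 ≤ 16.

Compute the curl of F = (-27y (z + 1), 27x (z + 1), 0):
    (∇ × F)_x = ∂F_z/∂y - ∂F_y/∂z = -27x,
    (∇ × F)_y = ∂F_x/∂z - ∂F_z/∂x = -27y,
    (∇ × F)_z = ∂F_y/∂x - ∂F_x/∂y = 54z + 54.

On z = 0, (curl F)_z = 54.

Convert to polar (x = r cos θ, y = r sin θ, dA = r dr dθ); the integrand becomes 54, so

    ∬_D (curl F)_z dA = ∫_0^{2π} ∫_0^{4} (54) · r dr dθ.

Inner (r from 0 to 4): 432.
Outer (θ from 0 to 2π): 864π.

Therefore ∮_C F · dr = 864π.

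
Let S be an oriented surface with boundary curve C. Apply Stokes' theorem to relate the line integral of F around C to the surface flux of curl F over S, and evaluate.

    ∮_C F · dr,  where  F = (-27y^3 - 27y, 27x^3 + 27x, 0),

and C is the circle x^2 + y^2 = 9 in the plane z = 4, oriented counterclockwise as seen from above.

Let S be the flat disk x^2 + y^2 ≤ 9 in the plane z = 4, with upward unit normal n̂ = ẑ. By Stokes' theorem,

    ∮_C F · dr = ∬_S (∇ × F) · n̂ dS = ∬_D (curl F)_z dA,

where D is the disk x^2 + y^2 ≤ 9.

Compute the curl of F = (-27y^3 - 27y, 27x^3 + 27x, 0):
    (∇ × F)_x = ∂F_z/∂y - ∂F_y/∂z = 0,
    (∇ × F)_y = ∂F_x/∂z - ∂F_z/∂x = 0,
    (∇ × F)_z = ∂F_y/∂x - ∂F_x/∂y = 81x^2 + 81y^2 + 54.

On z = 4, (curl F)_z = 81x^2 + 81y^2 + 54.

Convert to polar (x = r cos θ, y = r sin θ, dA = r dr dθ); the integrand becomes 81r^2 + 54, so

    ∬_D (curl F)_z dA = ∫_0^{2π} ∫_0^{3} (81r^2 + 54) · r dr dθ.

Inner (r from 0 to 3): 7533/4.
Outer (θ from 0 to 2π): 7533π/2.

Therefore ∮_C F · dr = 7533π/2.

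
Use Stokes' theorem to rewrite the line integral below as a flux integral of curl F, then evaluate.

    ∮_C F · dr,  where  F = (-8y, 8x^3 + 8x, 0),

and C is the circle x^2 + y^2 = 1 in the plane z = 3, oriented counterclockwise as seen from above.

Let S be the flat disk x^2 + y^2 ≤ 1 in the plane z = 3, with upward unit normal n̂ = ẑ. By Stokes' theorem,

    ∮_C F · dr = ∬_S (∇ × F) · n̂ dS = ∬_D (curl F)_z dA,

where D is the disk x^2 + y^2 ≤ 1.

Compute the curl of F = (-8y, 8x^3 + 8x, 0):
    (∇ × F)_x = ∂F_z/∂y - ∂F_y/∂z = 0,
    (∇ × F)_y = ∂F_x/∂z - ∂F_z/∂x = 0,
    (∇ × F)_z = ∂F_y/∂x - ∂F_x/∂y = 24x^2 + 16.

On z = 3, (curl F)_z = 24x^2 + 16.

Convert to polar (x = r cos θ, y = r sin θ, dA = r dr dθ); the integrand becomes 24r^2cos(θ)^2 + 16, so

    ∬_D (curl F)_z dA = ∫_0^{2π} ∫_0^{1} (24r^2cos(θ)^2 + 16) · r dr dθ.

Inner (r from 0 to 1): 6cos(θ)^2 + 8.
Outer (θ from 0 to 2π): 22π.

Therefore ∮_C F · dr = 22π.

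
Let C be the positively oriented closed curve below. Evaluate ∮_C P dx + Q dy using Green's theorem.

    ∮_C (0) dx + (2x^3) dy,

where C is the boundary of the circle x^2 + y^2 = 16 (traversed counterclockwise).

Green's theorem converts the closed line integral into a double integral over the enclosed region D:

    ∮_C P dx + Q dy = ∬_D (∂Q/∂x - ∂P/∂y) dA.

Here P = 0, Q = 2x^3, so

    ∂Q/∂x = 6x^2,    ∂P/∂y = 0,
    ∂Q/∂x - ∂P/∂y = 6x^2.

D is the region x^2 + y^2 ≤ 16. Evaluating the double integral:

In polar coordinates (x = r cos θ, y = r sin θ, dA = r dr dθ) the integrand becomes 6r^2cos(θ)^2, so

    ∬_D (6x^2) dA = ∫_0^{2π} ∫_0^{4} (6r^2cos(θ)^2) · r dr dθ.

Inner (r from 0 to 4): 384cos(θ)^2.
Outer (θ from 0 to 2π): 384π.

Therefore ∮_C P dx + Q dy = 384π.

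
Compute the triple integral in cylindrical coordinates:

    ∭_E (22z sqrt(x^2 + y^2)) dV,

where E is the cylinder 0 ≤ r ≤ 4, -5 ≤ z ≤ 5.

In cylindrical coordinates, x = r cos(θ), y = r sin(θ), z = z, and dV = r dr dθ dz.

The integrand becomes 22r z, so

    ∭_E (22z sqrt(x^2 + y^2)) dV = ∫_{0}^{2π} ∫_{0}^{4} ∫_{-5}^{5} (22r z) · r dz dr dθ.

Inner (z): 0.
Middle (r from 0 to 4): 0.
Outer (θ): 0.

Therefore the triple integral equals 0.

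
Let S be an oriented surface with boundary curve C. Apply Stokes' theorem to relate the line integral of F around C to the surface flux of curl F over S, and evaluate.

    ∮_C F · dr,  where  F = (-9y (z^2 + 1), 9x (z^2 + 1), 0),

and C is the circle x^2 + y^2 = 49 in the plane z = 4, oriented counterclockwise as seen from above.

Let S be the flat disk x^2 + y^2 ≤ 49 in the plane z = 4, with upward unit normal n̂ = ẑ. By Stokes' theorem,

    ∮_C F · dr = ∬_S (∇ × F) · n̂ dS = ∬_D (curl F)_z dA,

where D is the disk x^2 + y^2 ≤ 49.

Compute the curl of F = (-9y (z^2 + 1), 9x (z^2 + 1), 0):
    (∇ × F)_x = ∂F_z/∂y - ∂F_y/∂z = -18x z,
    (∇ × F)_y = ∂F_x/∂z - ∂F_z/∂x = -18y z,
    (∇ × F)_z = ∂F_y/∂x - ∂F_x/∂y = 18z^2 + 18.

On z = 4, (curl F)_z = 306.

Convert to polar (x = r cos θ, y = r sin θ, dA = r dr dθ); the integrand becomes 306, so

    ∬_D (curl F)_z dA = ∫_0^{2π} ∫_0^{7} (306) · r dr dθ.

Inner (r from 0 to 7): 7497.
Outer (θ from 0 to 2π): 14994π.

Therefore ∮_C F · dr = 14994π.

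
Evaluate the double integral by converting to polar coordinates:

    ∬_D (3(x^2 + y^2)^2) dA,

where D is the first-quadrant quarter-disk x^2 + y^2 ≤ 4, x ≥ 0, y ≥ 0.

The region D is 0 ≤ r ≤ 2, 0 ≤ θ ≤ π/2 in polar coordinates, where x = r cos(θ), y = r sin(θ), and dA = r dr dθ.

Under the substitution, the integrand becomes 3r^4, so

    ∬_D (3(x^2 + y^2)^2) dA = ∫_{0}^{π/2} ∫_{0}^{2} (3r^4) · r dr dθ.

Inner integral (in r): ∫_{0}^{2} (3r^4) · r dr = 32.

Outer integral (in θ): ∫_{0}^{π/2} (32) dθ = 16π.

Therefore ∬_D (3(x^2 + y^2)^2) dA = 16π.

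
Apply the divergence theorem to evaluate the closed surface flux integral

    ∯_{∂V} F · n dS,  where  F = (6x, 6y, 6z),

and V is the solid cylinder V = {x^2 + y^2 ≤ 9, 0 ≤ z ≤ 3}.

By the divergence theorem,

    ∯_{∂V} F · n dS = ∭_V (∇ · F) dV.

Compute the divergence:
    ∇ · F = ∂F_x/∂x + ∂F_y/∂y + ∂F_z/∂z = 6 + 6 + 6 = 18.

In cylindrical coordinates, x = r cos(θ), y = r sin(θ), z = z, dV = r dr dθ dz, with 0 ≤ r ≤ 3, 0 ≤ θ ≤ 2π, 0 ≤ z ≤ 3.

The integrand, after substitution and multiplying by the volume element, becomes (18) · r, so

    ∭_V (∇·F) dV = ∫_0^{2π} ∫_0^{3} ∫_0^{3} (18) · r dz dr dθ.

Inner (z from 0 to 3): 54r.
Middle (r from 0 to 3): 243.
Outer (θ from 0 to 2π): 486π.

Therefore ∯_{∂V} F · n dS = 486π.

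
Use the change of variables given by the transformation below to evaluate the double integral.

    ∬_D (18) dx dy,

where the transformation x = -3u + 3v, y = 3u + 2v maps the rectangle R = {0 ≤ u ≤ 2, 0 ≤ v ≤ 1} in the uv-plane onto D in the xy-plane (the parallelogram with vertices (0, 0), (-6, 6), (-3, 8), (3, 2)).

Compute the Jacobian determinant of (x, y) with respect to (u, v):

    ∂(x,y)/∂(u,v) = | -3  3 | = (-3)(2) - (3)(3) = -15.
                   | 3  2 |

Its absolute value is |J| = 15 (the area scaling factor).

Substituting x = -3u + 3v, y = 3u + 2v into the integrand,

    18 → 18,

so the integral becomes

    ∬_R (18) · |J| du dv = ∫_0^2 ∫_0^1 (270) dv du.

Inner (v): 270.
Outer (u): 540.

Therefore ∬_D (18) dx dy = 540.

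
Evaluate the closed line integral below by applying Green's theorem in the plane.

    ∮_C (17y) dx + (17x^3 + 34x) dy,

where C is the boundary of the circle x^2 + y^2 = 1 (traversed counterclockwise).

Green's theorem converts the closed line integral into a double integral over the enclosed region D:

    ∮_C P dx + Q dy = ∬_D (∂Q/∂x - ∂P/∂y) dA.

Here P = 17y, Q = 17x^3 + 34x, so

    ∂Q/∂x = 51x^2 + 34,    ∂P/∂y = 17,
    ∂Q/∂x - ∂P/∂y = 51x^2 + 17.

D is the region x^2 + y^2 ≤ 1. Evaluating the double integral:

In polar coordinates (x = r cos θ, y = r sin θ, dA = r dr dθ) the integrand becomes 51r^2cos(θ)^2 + 17, so

    ∬_D (51x^2 + 17) dA = ∫_0^{2π} ∫_0^{1} (51r^2cos(θ)^2 + 17) · r dr dθ.

Inner (r from 0 to 1): 51cos(θ)^2/4 + 17/2.
Outer (θ from 0 to 2π): 119π/4.

Therefore ∮_C P dx + Q dy = 119π/4.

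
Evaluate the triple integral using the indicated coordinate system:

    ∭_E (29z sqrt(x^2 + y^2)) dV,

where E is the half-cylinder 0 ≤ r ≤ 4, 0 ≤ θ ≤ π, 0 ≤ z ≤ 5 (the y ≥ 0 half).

In cylindrical coordinates, x = r cos(θ), y = r sin(θ), z = z, and dV = r dr dθ dz.

The integrand becomes 29r z, so

    ∭_E (29z sqrt(x^2 + y^2)) dV = ∫_{0}^{π} ∫_{0}^{4} ∫_{0}^{5} (29r z) · r dz dr dθ.

Inner (z): 725r^2/2.
Middle (r from 0 to 4): 23200/3.
Outer (θ): 23200π/3.

Therefore the triple integral equals 23200π/3.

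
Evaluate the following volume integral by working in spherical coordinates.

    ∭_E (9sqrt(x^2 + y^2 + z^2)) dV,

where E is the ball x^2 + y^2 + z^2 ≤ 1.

In spherical coordinates, x = ρ sin(φ) cos(θ), y = ρ sin(φ) sin(θ), z = ρ cos(φ), and dV = ρ^2 sin(φ) dρ dφ dθ.

The integrand becomes 9ρ, so

    ∭_E (9sqrt(x^2 + y^2 + z^2)) dV = ∫_{0}^{2π} ∫_{0}^{π} ∫_{0}^{1} (9ρ) · ρ^2 sin(φ) dρ dφ dθ.

Inner (ρ): 9sin(φ)/4.
Middle (φ): 9/2.
Outer (θ): 9π.

Therefore the triple integral equals 9π.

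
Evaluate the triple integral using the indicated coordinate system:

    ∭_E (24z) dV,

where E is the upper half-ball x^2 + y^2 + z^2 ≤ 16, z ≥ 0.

In spherical coordinates, x = ρ sin(φ) cos(θ), y = ρ sin(φ) sin(θ), z = ρ cos(φ), and dV = ρ^2 sin(φ) dρ dφ dθ.

The integrand becomes 24ρ cos(φ), so

    ∭_E (24z) dV = ∫_{0}^{2π} ∫_{0}^{π/2} ∫_{0}^{4} (24ρ cos(φ)) · ρ^2 sin(φ) dρ dφ dθ.

Inner (ρ): 768sin(2φ).
Middle (φ): 768.
Outer (θ): 1536π.

Therefore the triple integral equals 1536π.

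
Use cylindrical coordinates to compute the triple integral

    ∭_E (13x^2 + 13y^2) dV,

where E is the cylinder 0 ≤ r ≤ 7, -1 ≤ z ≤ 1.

In cylindrical coordinates, x = r cos(θ), y = r sin(θ), z = z, and dV = r dr dθ dz.

The integrand becomes 13r^2, so

    ∭_E (13x^2 + 13y^2) dV = ∫_{0}^{2π} ∫_{0}^{7} ∫_{-1}^{1} (13r^2) · r dz dr dθ.

Inner (z): 26r^3.
Middle (r from 0 to 7): 31213/2.
Outer (θ): 31213π.

Therefore the triple integral equals 31213π.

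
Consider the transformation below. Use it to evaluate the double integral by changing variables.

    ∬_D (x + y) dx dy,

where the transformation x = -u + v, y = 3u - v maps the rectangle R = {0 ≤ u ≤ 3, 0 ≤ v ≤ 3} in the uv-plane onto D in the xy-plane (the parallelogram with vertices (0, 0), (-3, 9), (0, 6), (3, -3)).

Compute the Jacobian determinant of (x, y) with respect to (u, v):

    ∂(x,y)/∂(u,v) = | -1  1 | = (-1)(-1) - (1)(3) = -2.
                   | 3  -1 |

Its absolute value is |J| = 2 (the area scaling factor).

Substituting x = -u + v, y = 3u - v into the integrand,

    x + y → 2u,

so the integral becomes

    ∬_R (2u) · |J| du dv = ∫_0^3 ∫_0^3 (4u) dv du.

Inner (v): 12u.
Outer (u): 54.

Therefore ∬_D (x + y) dx dy = 54.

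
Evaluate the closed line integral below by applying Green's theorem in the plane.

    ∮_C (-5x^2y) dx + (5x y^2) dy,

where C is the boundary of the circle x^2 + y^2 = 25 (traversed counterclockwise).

Green's theorem converts the closed line integral into a double integral over the enclosed region D:

    ∮_C P dx + Q dy = ∬_D (∂Q/∂x - ∂P/∂y) dA.

Here P = -5x^2y, Q = 5x y^2, so

    ∂Q/∂x = 5y^2,    ∂P/∂y = -5x^2,
    ∂Q/∂x - ∂P/∂y = 5x^2 + 5y^2.

D is the region x^2 + y^2 ≤ 25. Evaluating the double integral:

In polar coordinates (x = r cos θ, y = r sin θ, dA = r dr dθ) the integrand becomes 5r^2, so

    ∬_D (5x^2 + 5y^2) dA = ∫_0^{2π} ∫_0^{5} (5r^2) · r dr dθ.

Inner (r from 0 to 5): 3125/4.
Outer (θ from 0 to 2π): 3125π/2.

Therefore ∮_C P dx + Q dy = 3125π/2.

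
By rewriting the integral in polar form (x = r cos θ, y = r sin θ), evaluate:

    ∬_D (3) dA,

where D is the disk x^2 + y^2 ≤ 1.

The region D is 0 ≤ r ≤ 1, 0 ≤ θ ≤ 2π in polar coordinates, where x = r cos(θ), y = r sin(θ), and dA = r dr dθ.

Under the substitution, the integrand becomes 3, so

    ∬_D (3) dA = ∫_{0}^{2π} ∫_{0}^{1} (3) · r dr dθ.

Inner integral (in r): ∫_{0}^{1} (3) · r dr = 3/2.

Outer integral (in θ): ∫_{0}^{2π} (3/2) dθ = 3π.

Therefore ∬_D (3) dA = 3π.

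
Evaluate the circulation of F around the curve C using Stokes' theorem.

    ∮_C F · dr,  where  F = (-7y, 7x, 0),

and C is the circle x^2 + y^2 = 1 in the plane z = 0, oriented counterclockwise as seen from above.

Let S be the flat disk x^2 + y^2 ≤ 1 in the plane z = 0, with upward unit normal n̂ = ẑ. By Stokes' theorem,

    ∮_C F · dr = ∬_S (∇ × F) · n̂ dS = ∬_D (curl F)_z dA,

where D is the disk x^2 + y^2 ≤ 1.

Compute the curl of F = (-7y, 7x, 0):
    (∇ × F)_x = ∂F_z/∂y - ∂F_y/∂z = 0,
    (∇ × F)_y = ∂F_x/∂z - ∂F_z/∂x = 0,
    (∇ × F)_z = ∂F_y/∂x - ∂F_x/∂y = 14.

On z = 0, (curl F)_z = 14.

Convert to polar (x = r cos θ, y = r sin θ, dA = r dr dθ); the integrand becomes 14, so

    ∬_D (curl F)_z dA = ∫_0^{2π} ∫_0^{1} (14) · r dr dθ.

Inner (r from 0 to 1): 7.
Outer (θ from 0 to 2π): 14π.

Therefore ∮_C F · dr = 14π.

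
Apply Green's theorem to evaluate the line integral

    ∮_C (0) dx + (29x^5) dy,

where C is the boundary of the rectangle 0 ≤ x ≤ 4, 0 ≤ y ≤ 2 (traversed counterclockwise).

Green's theorem converts the closed line integral into a double integral over the enclosed region D:

    ∮_C P dx + Q dy = ∬_D (∂Q/∂x - ∂P/∂y) dA.

Here P = 0, Q = 29x^5, so

    ∂Q/∂x = 145x^4,    ∂P/∂y = 0,
    ∂Q/∂x - ∂P/∂y = 145x^4.

D is the region 0 ≤ x ≤ 4, 0 ≤ y ≤ 2. Evaluating the double integral:

    ∬_D (145x^4) dA = ∫_0^{4} ∫_0^{2} (145x^4) dy dx.

Inner (y from 0 to 2): 290x^4.
Outer (x from 0 to 4): 59392.

Therefore ∮_C P dx + Q dy = 59392.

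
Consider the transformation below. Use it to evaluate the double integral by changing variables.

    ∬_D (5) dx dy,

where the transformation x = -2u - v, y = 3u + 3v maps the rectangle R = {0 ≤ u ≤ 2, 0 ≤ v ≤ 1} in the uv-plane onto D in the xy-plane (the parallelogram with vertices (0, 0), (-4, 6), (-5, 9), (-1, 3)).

Compute the Jacobian determinant of (x, y) with respect to (u, v):

    ∂(x,y)/∂(u,v) = | -2  -1 | = (-2)(3) - (-1)(3) = -3.
                   | 3  3 |

Its absolute value is |J| = 3 (the area scaling factor).

Substituting x = -2u - v, y = 3u + 3v into the integrand,

    5 → 5,

so the integral becomes

    ∬_R (5) · |J| du dv = ∫_0^2 ∫_0^1 (15) dv du.

Inner (v): 15.
Outer (u): 30.

Therefore ∬_D (5) dx dy = 30.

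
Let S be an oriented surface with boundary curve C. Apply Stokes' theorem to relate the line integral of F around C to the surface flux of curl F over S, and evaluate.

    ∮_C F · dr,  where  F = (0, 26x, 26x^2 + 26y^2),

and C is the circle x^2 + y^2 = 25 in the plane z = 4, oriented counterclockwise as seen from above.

Let S be the flat disk x^2 + y^2 ≤ 25 in the plane z = 4, with upward unit normal n̂ = ẑ. By Stokes' theorem,

    ∮_C F · dr = ∬_S (∇ × F) · n̂ dS = ∬_D (curl F)_z dA,

where D is the disk x^2 + y^2 ≤ 25.

Compute the curl of F = (0, 26x, 26x^2 + 26y^2):
    (∇ × F)_x = ∂F_z/∂y - ∂F_y/∂z = 52y,
    (∇ × F)_y = ∂F_x/∂z - ∂F_z/∂x = -52x,
    (∇ × F)_z = ∂F_y/∂x - ∂F_x/∂y = 26.

On z = 4, (curl F)_z = 26.

Convert to polar (x = r cos θ, y = r sin θ, dA = r dr dθ); the integrand becomes 26, so

    ∬_D (curl F)_z dA = ∫_0^{2π} ∫_0^{5} (26) · r dr dθ.

Inner (r from 0 to 5): 325.
Outer (θ from 0 to 2π): 650π.

Therefore ∮_C F · dr = 650π.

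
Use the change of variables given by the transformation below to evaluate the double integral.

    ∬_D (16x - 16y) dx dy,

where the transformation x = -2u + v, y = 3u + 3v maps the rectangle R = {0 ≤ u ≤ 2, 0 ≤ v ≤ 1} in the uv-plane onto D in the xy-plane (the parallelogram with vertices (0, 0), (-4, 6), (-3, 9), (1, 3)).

Compute the Jacobian determinant of (x, y) with respect to (u, v):

    ∂(x,y)/∂(u,v) = | -2  1 | = (-2)(3) - (1)(3) = -9.
                   | 3  3 |

Its absolute value is |J| = 9 (the area scaling factor).

Substituting x = -2u + v, y = 3u + 3v into the integrand,

    16x - 16y → -80u - 32v,

so the integral becomes

    ∬_R (-80u - 32v) · |J| du dv = ∫_0^2 ∫_0^1 (-720u - 288v) dv du.

Inner (v): -720u - 144.
Outer (u): -1728.

Therefore ∬_D (16x - 16y) dx dy = -1728.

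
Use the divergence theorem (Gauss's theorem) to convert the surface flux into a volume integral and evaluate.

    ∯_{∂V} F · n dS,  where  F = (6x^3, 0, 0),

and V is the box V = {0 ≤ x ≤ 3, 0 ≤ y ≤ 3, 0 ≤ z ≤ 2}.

By the divergence theorem,

    ∯_{∂V} F · n dS = ∭_V (∇ · F) dV.

Compute the divergence:
    ∇ · F = ∂F_x/∂x + ∂F_y/∂y + ∂F_z/∂z = 18x^2 + 0 + 0 = 18x^2.

V is a rectangular box, so dV = dx dy dz with 0 ≤ x ≤ 3, 0 ≤ y ≤ 3, 0 ≤ z ≤ 2.

Integrate (18x^2) over V as an iterated integral:

    ∭_V (∇·F) dV = ∫_0^{3} ∫_0^{3} ∫_0^{2} (18x^2) dz dy dx.

Inner (z from 0 to 2): 36x^2.
Middle (y from 0 to 3): 108x^2.
Outer (x from 0 to 3): 972.

Therefore ∯_{∂V} F · n dS = 972.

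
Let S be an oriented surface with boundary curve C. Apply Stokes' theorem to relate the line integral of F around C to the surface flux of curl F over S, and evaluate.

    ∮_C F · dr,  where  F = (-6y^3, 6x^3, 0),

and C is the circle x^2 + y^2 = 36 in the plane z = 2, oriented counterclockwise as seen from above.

Let S be the flat disk x^2 + y^2 ≤ 36 in the plane z = 2, with upward unit normal n̂ = ẑ. By Stokes' theorem,

    ∮_C F · dr = ∬_S (∇ × F) · n̂ dS = ∬_D (curl F)_z dA,

where D is the disk x^2 + y^2 ≤ 36.

Compute the curl of F = (-6y^3, 6x^3, 0):
    (∇ × F)_x = ∂F_z/∂y - ∂F_y/∂z = 0,
    (∇ × F)_y = ∂F_x/∂z - ∂F_z/∂x = 0,
    (∇ × F)_z = ∂F_y/∂x - ∂F_x/∂y = 18x^2 + 18y^2.

On z = 2, (curl F)_z = 18x^2 + 18y^2.

Convert to polar (x = r cos θ, y = r sin θ, dA = r dr dθ); the integrand becomes 18r^2, so

    ∬_D (curl F)_z dA = ∫_0^{2π} ∫_0^{6} (18r^2) · r dr dθ.

Inner (r from 0 to 6): 5832.
Outer (θ from 0 to 2π): 11664π.

Therefore ∮_C F · dr = 11664π.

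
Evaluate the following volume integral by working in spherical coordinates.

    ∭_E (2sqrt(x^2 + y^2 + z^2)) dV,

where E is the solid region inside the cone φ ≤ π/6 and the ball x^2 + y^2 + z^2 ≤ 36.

In spherical coordinates, x = ρ sin(φ) cos(θ), y = ρ sin(φ) sin(θ), z = ρ cos(φ), and dV = ρ^2 sin(φ) dρ dφ dθ.

The integrand becomes 2ρ, so

    ∭_E (2sqrt(x^2 + y^2 + z^2)) dV = ∫_{0}^{2π} ∫_{0}^{π/6} ∫_{0}^{6} (2ρ) · ρ^2 sin(φ) dρ dφ dθ.

Inner (ρ): 648sin(φ).
Middle (φ): 648 - 324sqrt(3).
Outer (θ): 648π (2 - sqrt(3)).

Therefore the triple integral equals 648π (2 - sqrt(3)).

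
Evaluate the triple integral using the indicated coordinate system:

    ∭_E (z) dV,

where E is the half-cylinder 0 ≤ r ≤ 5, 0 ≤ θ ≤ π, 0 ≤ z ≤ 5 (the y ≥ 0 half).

In cylindrical coordinates, x = r cos(θ), y = r sin(θ), z = z, and dV = r dr dθ dz.

The integrand becomes z, so

    ∭_E (z) dV = ∫_{0}^{π} ∫_{0}^{5} ∫_{0}^{5} (z) · r dz dr dθ.

Inner (z): 25r/2.
Middle (r from 0 to 5): 625/4.
Outer (θ): 625π/4.

Therefore the triple integral equals 625π/4.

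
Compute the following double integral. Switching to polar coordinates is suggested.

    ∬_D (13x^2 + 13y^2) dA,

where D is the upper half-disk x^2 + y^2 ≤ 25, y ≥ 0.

The region D is 0 ≤ r ≤ 5, 0 ≤ θ ≤ π in polar coordinates, where x = r cos(θ), y = r sin(θ), and dA = r dr dθ.

Under the substitution, the integrand becomes 13r^2, so

    ∬_D (13x^2 + 13y^2) dA = ∫_{0}^{π} ∫_{0}^{5} (13r^2) · r dr dθ.

Inner integral (in r): ∫_{0}^{5} (13r^2) · r dr = 8125/4.

Outer integral (in θ): ∫_{0}^{π} (8125/4) dθ = 8125π/4.

Therefore ∬_D (13x^2 + 13y^2) dA = 8125π/4.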